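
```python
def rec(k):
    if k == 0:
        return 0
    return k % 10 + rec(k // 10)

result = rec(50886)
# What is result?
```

Sum of digits of 50886: 6 + 8 + 8 + 0 + 5 = 27

Answer: 27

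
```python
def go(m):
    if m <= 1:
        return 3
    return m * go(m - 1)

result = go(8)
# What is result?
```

go(8) = 8 * 7 * 6 * 5 * 4 * 3 * 2 * 3 = 120960

Answer: 120960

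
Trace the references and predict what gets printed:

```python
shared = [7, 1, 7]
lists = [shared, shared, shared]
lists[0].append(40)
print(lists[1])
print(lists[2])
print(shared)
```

Key concept: list of same reference.
Step by step:
`shared = [7, 1, 7]` → shared = [7, 1, 7]
`lists = [shared, shared, shared]` → lists = [[7, 1, 7], [7, 1, 7], [7, 1, 7]]
`lists[0].append(40)` → shared = [7, 1, 7, 40]; lists = [[7, 1, 7, 40], [7, 1, 7, 40], [7, 1, 7, 40]]
`print(lists[1])` → prints [7, 1, 7, 40]
`print(lists[2])` → prints [7, 1, 7, 40]
`print(shared)` → prints [7, 1, 7, 40]

Answer:
[7, 1, 7, 40]
[7, 1, 7, 40]
[7, 1, 7, 40]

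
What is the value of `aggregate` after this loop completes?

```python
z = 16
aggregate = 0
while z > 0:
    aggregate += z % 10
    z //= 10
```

Sum digits of 16
`aggregate` takes the values: 0 → 6 → 7

Answer: 7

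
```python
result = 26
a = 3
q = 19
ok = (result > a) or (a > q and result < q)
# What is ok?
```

Trace:
`result = 26` → result = 26
`a = 3` → a = 3
`q = 19` → q = 19
`ok = (result > a) or (a > q and result < q)` → ok = True
So ok = True

Answer: True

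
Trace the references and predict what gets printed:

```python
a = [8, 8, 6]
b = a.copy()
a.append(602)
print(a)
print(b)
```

Key concept: list.copy() creates independent copy.
Step by step:
`a = [8, 8, 6]` → a = [8, 8, 6]
`b = a.copy()` → b = [8, 8, 6]
`a.append(602)` → a = [8, 8, 6, 602]
`print(a)` → prints [8, 8, 6, 602]
`print(b)` → prints [8, 8, 6]

Answer:
[8, 8, 6, 602]
[8, 8, 6]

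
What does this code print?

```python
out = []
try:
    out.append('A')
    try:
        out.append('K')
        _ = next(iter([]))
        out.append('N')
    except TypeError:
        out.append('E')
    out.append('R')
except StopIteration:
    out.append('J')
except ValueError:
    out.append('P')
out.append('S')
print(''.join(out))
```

Execution trace: 'A' (try body) → 'K' (inner try body) → 'J' (except StopIteration) → 'S' (after the try/except). Output: AKJS

Answer: AKJS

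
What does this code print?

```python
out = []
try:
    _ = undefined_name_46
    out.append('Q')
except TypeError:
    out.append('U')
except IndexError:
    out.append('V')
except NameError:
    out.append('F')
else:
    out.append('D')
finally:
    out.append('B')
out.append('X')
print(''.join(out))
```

Execution trace: 'F' (except NameError) → 'B' (finally) → 'X' (after the try/except). Output: FBX

Answer: FBX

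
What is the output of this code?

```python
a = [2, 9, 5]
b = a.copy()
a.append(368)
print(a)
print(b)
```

Key concept: list.copy() creates independent copy.
Step by step:
`a = [2, 9, 5]` → a = [2, 9, 5]
`b = a.copy()` → b = [2, 9, 5]
`a.append(368)` → a = [2, 9, 5, 368]
`print(a)` → prints [2, 9, 5, 368]
`print(b)` → prints [2, 9, 5]

Answer:
[2, 9, 5, 368]
[2, 9, 5]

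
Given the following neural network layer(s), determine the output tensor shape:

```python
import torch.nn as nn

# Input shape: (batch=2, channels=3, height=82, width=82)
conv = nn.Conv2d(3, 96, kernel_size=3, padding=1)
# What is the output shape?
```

Input: (2, 3, 82, 82) -> Output: (2, 96, 82, 82)

Answer: (2, 96, 82, 82)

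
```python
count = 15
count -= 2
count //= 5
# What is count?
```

Trace:
`count = 15` → count = 15
`count -= 2` → count = 13
`count //= 5` → count = 2
So count = 2

Answer: 2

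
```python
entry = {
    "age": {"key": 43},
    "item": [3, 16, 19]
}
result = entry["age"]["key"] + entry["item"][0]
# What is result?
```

Trace:
`entry = { ...` → entry = {'age': {'key': 43}, 'item': [3, 16, 19]}
`result = entry["age"]["key"] + entry["item"][0]` → result = 46
So result = 46

Answer: 46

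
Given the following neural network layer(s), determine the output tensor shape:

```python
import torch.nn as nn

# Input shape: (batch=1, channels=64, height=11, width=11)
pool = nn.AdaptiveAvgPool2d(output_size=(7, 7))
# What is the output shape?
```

Input: (1, 64, 11, 11) -> Output: (1, 64, 7, 7)

Answer: (1, 64, 7, 7)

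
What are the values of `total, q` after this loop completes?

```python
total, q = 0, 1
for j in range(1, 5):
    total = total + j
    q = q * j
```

Sum and factorial of 1 to 4
`total, q` takes the values: (0, 1) → (1, 1) → (3, 1) → (3, 2) → (6, 2) → (6, 6) → (10, 6) → (10, 24)

Answer: 10, 24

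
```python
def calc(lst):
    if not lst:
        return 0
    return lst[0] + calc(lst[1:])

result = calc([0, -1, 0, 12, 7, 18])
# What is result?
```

0 + (-1) + 0 + 12 + 7 + 18 + 0 = 36

Answer: 36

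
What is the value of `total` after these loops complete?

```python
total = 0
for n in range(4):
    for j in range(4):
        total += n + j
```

Sum of all n+j for n,j in 4x4
`total` takes the values: 0 → 1 → 3 → 6 → 7 → 9 → 12 → 16 → 18 → 21 → 25 → 30 → 33 → 37 → 42 → 48

Answer: 48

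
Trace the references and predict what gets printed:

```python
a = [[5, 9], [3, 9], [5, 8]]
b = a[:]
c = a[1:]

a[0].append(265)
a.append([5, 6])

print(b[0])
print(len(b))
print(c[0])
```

Key concept: slice with nested mutation.
Step by step:
`a = [[5, 9], [3, 9], [5, 8]]` → a = [[5, 9], [3, 9], [5, 8]]
`b = a[:]` → b = [[5, 9], [3, 9], [5, 8]]
`c = a[1:]` → c = [[3, 9], [5, 8]]
`a[0].append(265)` → a = [[5, 9, 265], [3, 9], [5, 8]]; b = [[5, 9, 265], [3, 9], [5, 8]]
`a.append([5, 6])` → a = [[5, 9, 265], [3, 9], [5, 8], [5, 6]]
`print(b[0])` → prints [5, 9, 265]
`print(len(b))` → prints 3
`print(c[0])` → prints [3, 9]

Answer:
[5, 9, 265]
3
[3, 9]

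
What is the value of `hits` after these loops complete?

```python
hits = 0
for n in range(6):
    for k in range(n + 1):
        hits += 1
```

Triangle: 1 + 2 + ... + 6
`hits` takes the values: 0 → 1 → 2 → 3 → 4 → 5 → 6 → 7 → 8 → 9 → 10 → 11 → 12 → 13 → 14 → 15 → 16 → 17 → 18 → 19 → 20 → 21

Answer: 21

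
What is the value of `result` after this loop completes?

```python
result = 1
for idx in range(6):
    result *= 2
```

2^6 = 64
`result` takes the values: 1 → 2 → 4 → 8 → 16 → 32 → 64

Answer: 64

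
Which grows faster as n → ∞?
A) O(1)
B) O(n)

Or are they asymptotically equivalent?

O(1) vs O(n): Higher order terms dominate.

Answer: B) O(n) grows faster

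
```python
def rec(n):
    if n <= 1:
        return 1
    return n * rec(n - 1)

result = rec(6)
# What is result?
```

rec(6) = 6 * 5 * 4 * 3 * 2 * 1 = 720

Answer: 720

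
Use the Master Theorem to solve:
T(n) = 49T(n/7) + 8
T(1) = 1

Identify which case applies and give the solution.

a=49, b=7, f(n)=8. log_7(49) = 2. Since c=0 < 2, Case 1 applies: T(n) = Θ(n^log_b(a)) = O(n^2).

Answer: O(n^2) - Case 1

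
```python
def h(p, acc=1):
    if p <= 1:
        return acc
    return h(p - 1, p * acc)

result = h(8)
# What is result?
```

Accumulator trace (n, acc): (8, 1) -> (7, 8) -> (6, 56) -> (5, 336) -> (4, 1680) -> (3, 6720) -> (2, 20160) -> (1, 40320) -> return 40320

Answer: 40320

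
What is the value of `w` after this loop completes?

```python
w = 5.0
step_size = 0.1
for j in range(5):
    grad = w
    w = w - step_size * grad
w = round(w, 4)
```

Gradient descent: w = 5.0 * (1 - 0.1)^5
`w` takes the values: 5.0 → 4.5 → 4.05 → 3.645 → 3.2805 → 2.95245 → 2.9524

Answer: 2.9524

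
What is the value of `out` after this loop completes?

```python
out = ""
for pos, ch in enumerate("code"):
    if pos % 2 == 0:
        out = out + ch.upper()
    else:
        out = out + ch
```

Uppercase even positions in 'code'
`out` takes the values: "" → "C" → "Co" → "CoD" → "CoDe"

Answer: "CoDe"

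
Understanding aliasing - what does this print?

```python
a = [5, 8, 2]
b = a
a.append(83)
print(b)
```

Key concept: basic list aliasing.
Step by step:
`a = [5, 8, 2]` → a = [5, 8, 2]
`b = a` → b = [5, 8, 2] (same object as a)
`a.append(83)` → a = [5, 8, 2, 83] (same object as b); b = [5, 8, 2, 83] (same object as a)
`print(b)` → prints [5, 8, 2, 83]

Answer: [5, 8, 2, 83]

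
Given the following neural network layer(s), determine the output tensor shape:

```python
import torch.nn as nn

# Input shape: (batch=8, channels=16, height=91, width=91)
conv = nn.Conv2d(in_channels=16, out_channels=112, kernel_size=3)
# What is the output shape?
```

Input: (8, 16, 91, 91) -> Output: (8, 112, 89, 89)

Answer: (8, 112, 89, 89)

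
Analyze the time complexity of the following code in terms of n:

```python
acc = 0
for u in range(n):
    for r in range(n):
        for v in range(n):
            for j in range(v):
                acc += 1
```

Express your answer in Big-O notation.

Each loop level contributes: n × n × n × n. Multiplying the contributions gives O(n^4).

Answer: O(n^4)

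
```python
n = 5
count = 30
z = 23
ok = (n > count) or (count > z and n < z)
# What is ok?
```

Trace:
`n = 5` → n = 5
`count = 30` → count = 30
`z = 23` → z = 23
`ok = (n > count) or (count > z and n < z)` → ok = True
So ok = True

Answer: True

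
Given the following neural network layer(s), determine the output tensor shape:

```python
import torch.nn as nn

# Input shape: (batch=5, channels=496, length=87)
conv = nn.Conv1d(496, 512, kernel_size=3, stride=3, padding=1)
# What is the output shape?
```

Input: (5, 496, 87) -> Output: (5, 512, 29)

Answer: (5, 512, 29)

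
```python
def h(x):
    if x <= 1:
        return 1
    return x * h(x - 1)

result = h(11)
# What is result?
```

h(11) = 11 * 10 * 9 * 8 * 7 * 6 * 5 * 4 * 3 * 2 * 1 = 39916800

Answer: 39916800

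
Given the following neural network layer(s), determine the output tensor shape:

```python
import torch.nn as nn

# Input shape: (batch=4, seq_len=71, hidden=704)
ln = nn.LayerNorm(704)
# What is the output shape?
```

Input: (4, 71, 704) -> Output: (4, 71, 704)

Answer: (4, 71, 704)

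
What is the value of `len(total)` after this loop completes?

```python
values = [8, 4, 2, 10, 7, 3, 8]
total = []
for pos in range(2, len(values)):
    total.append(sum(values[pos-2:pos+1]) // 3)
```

Number of 3-element averages
`total` takes the values: [] → [4] → [4, 5] → [4, 5, 6] → [4, 5, 6, 6] → [4, 5, 6, 6, 6]
So `len(total)` = 5

Answer: 5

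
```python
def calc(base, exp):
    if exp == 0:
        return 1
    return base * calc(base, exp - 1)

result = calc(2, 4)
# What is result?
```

calc(2, 4) = 2 * 2 * 2 * 2 = 16

Answer: 16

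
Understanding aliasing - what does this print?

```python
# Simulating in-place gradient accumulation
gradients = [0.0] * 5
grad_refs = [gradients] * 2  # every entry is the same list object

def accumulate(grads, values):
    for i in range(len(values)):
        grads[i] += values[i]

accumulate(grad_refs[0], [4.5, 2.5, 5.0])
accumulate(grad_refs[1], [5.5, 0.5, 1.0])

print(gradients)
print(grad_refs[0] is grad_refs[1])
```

Key concept: gradient accumulation aliasing.
Step by step:
`gradients = [0.0] * 5` → gradients = [0.0, 0.0, 0.0, 0.0, 0.0]
`grad_refs = [gradients] * 2` → grad_refs = [[0.0, 0.0, 0.0, 0.0, 0.0], [0.0, 0.0, 0.0, 0.0, 0.0]]
`accumulate(grad_refs[0], [4.5, 2.5, 5.0])` → gradients = [4.5, 2.5, 5.0, 0.0, 0.0]; grad_refs = [[4.5, 2.5, 5.0, 0.0, 0.0], [4.5, 2.5, 5.0, 0.0, 0.0]]
`accumulate(grad_refs[1], [5.5, 0.5, 1.0])` → gradients = [10.0, 3.0, 6.0, 0.0, 0.0]; grad_refs = [[10.0, 3.0, 6.0, 0.0, 0.0], [10.0, 3.0, 6.0, 0.0, 0.0]]
`print(gradients)` → prints [10.0, 3.0, 6.0, 0.0, 0.0]
`print(grad_refs[0] is grad_refs[1])` → prints True

Answer:
[10.0, 3.0, 6.0, 0.0, 0.0]
True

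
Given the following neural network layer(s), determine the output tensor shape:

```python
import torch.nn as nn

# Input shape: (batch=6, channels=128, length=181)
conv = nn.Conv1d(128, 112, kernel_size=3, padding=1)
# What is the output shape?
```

Input: (6, 128, 181) -> Output: (6, 112, 181)

Answer: (6, 112, 181)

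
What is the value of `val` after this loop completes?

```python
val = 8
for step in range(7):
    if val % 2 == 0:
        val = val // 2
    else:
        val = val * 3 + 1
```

Collatz-style transformation from 8
`val` takes the values: 8 → 4 → 2 → 1 → 4 → 2 → 1 → 4

Answer: 4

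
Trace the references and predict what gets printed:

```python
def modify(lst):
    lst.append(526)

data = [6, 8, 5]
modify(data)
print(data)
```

Key concept: function modifies passed list.
Step by step:
`data = [6, 8, 5]` → data = [6, 8, 5]
`modify(data)` → data = [6, 8, 5, 526]
`print(data)` → prints [6, 8, 5, 526]

Answer: [6, 8, 5, 526]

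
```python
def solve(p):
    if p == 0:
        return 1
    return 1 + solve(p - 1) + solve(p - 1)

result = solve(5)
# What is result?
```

solve(p) = 1 + 2·solve(p-1), solve(0)=1. Closed form: (1+1)·2^5 - 1 = 63.

Answer: 63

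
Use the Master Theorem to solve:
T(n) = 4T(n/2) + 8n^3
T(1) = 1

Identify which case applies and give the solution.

a=4, b=2, f(n)=8n^3. log_2(4) = 2. Since c=3 > 2 and the regularity condition holds (4(n/2)^3 = (4/2^3)n^3 with 4/2^3 < 1), Case 3 applies: T(n) = Θ(f(n)) = O(n^3).

Answer: O(n^3) - Case 3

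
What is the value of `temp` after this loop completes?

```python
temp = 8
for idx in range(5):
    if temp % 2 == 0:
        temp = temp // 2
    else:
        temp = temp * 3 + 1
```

Collatz-style transformation from 8
`temp` takes the values: 8 → 4 → 2 → 1 → 4 → 2

Answer: 2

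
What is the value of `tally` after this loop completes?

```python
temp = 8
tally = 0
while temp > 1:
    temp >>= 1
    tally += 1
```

Count right shifts until 1
`tally` takes the values: 0 → 1 → 2 → 3

Answer: 3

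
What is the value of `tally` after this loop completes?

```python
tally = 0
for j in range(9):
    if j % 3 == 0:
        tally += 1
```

Count numbers divisible by 3 in range(9)
`tally` takes the values: 0 → 1 → 2 → 3

Answer: 3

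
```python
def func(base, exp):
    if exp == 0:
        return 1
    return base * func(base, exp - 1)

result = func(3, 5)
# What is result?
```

func(3, 5) = 3 * 3 * 3 * 3 * 3 = 243

Answer: 243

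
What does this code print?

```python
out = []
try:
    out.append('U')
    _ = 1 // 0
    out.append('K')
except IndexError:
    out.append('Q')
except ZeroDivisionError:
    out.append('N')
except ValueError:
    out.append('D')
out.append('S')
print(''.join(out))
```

Execution trace: 'U' (try body) → 'N' (except ZeroDivisionError) → 'S' (after the try/except). Output: UNS

Answer: UNS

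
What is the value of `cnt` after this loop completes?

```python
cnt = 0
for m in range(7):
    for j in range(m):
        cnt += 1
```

Triangle number: 0+1+2+...+6
`cnt` takes the values: 0 → 1 → 2 → 3 → 4 → 5 → 6 → 7 → 8 → 9 → 10 → 11 → 12 → 13 → 14 → 15 → 16 → 17 → 18 → 19 → 20 → 21

Answer: 21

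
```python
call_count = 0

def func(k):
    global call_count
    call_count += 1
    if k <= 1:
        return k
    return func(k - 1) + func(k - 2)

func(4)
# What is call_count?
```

Calls(k) = 1 + Calls(k-1) + Calls(k-2); Calls(0)=Calls(1)=1. For k=4 this gives 9.

Answer: 9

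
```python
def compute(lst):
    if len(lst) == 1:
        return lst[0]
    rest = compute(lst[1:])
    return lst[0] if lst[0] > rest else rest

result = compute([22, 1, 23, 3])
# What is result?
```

Recursive max over [22, 1, 23, 3] = 23

Answer: 23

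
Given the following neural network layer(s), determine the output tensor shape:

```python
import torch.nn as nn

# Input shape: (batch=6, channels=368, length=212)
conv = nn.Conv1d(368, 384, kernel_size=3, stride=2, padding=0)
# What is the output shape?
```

Input: (6, 368, 212) -> Output: (6, 384, 105)

Answer: (6, 384, 105)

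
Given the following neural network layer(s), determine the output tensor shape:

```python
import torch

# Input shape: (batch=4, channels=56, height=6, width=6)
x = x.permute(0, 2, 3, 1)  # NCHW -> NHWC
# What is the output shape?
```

Input: (4, 56, 6, 6) -> Output: (4, 6, 6, 56)

Answer: (4, 6, 6, 56)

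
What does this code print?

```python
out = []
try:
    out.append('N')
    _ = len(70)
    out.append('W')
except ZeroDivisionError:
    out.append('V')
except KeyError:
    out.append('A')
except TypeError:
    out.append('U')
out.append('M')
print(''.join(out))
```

Execution trace: 'N' (try body) → 'U' (except TypeError) → 'M' (after the try/except). Output: NUM

Answer: NUM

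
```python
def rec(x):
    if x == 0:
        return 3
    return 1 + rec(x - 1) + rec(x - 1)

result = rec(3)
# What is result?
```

rec(x) = 1 + 2·rec(x-1), rec(0)=3. Closed form: (3+1)·2^3 - 1 = 31.

Answer: 31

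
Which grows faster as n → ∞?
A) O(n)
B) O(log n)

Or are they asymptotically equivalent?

O(n) vs O(log n): Higher order terms dominate.

Answer: A) O(n) grows faster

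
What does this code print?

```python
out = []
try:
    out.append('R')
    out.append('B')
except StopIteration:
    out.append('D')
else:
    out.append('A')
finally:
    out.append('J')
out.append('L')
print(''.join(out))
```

Execution trace: 'R' (try body) → 'B' (try body, no exception) → 'A' (else) → 'J' (finally) → 'L' (after the try/except). Output: RBAJL

Answer: RBAJL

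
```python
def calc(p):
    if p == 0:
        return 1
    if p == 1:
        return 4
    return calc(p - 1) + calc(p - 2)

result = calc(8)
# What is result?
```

Build up from base cases: calc(0)=1, calc(1)=4, calc(2)=5, calc(3)=9, calc(4)=14, calc(5)=23, calc(6)=37, ..., calc(8)=97

Answer: 97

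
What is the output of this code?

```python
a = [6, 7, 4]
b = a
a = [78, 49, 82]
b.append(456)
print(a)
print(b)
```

Key concept: rebinding vs mutation: a is rebound to a new list, b still points at the original.
Step by step:
`a = [6, 7, 4]` → a = [6, 7, 4]
`b = a` → b = [6, 7, 4] (same object as a)
`a = [78, 49, 82]` → a = [78, 49, 82]
`b.append(456)` → b = [6, 7, 4, 456]
`print(a)` → prints [78, 49, 82]
`print(b)` → prints [6, 7, 4, 456]

Answer:
[78, 49, 82]
[6, 7, 4, 456]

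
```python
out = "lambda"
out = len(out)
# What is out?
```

Trace:
`out = "lambda"` → out = 'lambda'
`out = len(out)` → out = 6
So out = 6

Answer: 6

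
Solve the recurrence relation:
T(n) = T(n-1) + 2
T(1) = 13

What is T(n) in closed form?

Unrolling: T(n) = T(1) + 2·(n-1) = 13 + 2(n-1) = 2n + 11.

Answer: T(n) = 2n + 11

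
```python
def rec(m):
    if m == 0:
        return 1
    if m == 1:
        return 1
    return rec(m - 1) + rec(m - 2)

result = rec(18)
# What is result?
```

Build up from base cases: rec(0)=1, rec(1)=1, rec(2)=2, rec(3)=3, rec(4)=5, rec(5)=8, rec(6)=13, ..., rec(18)=4181

Answer: 4181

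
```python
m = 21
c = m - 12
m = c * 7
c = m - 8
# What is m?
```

Trace:
`m = 21` → m = 21
`c = m - 12` → c = 9
`m = c * 7` → m = 63
`c = m - 8` → c = 55
So m = 63

Answer: 63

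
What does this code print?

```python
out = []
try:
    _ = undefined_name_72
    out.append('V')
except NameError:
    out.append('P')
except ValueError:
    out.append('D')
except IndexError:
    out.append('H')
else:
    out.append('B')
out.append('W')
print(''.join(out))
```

Execution trace: 'P' (except NameError) → 'W' (after the try/except). Output: PW

Answer: PW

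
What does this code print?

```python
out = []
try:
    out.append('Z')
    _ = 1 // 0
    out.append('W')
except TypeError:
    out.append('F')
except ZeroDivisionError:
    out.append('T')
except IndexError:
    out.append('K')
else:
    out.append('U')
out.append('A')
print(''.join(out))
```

Execution trace: 'Z' (try body) → 'T' (except ZeroDivisionError) → 'A' (after the try/except). Output: ZTA

Answer: ZTA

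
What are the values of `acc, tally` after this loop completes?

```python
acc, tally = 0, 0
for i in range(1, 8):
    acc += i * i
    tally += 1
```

Sum of squares and count
`acc, tally` takes the values: (0, 0) → (1, 0) → (1, 1) → (5, 1) → (5, 2) → (14, 2) → (14, 3) → (30, 3) → (30, 4) → (55, 4) → (55, 5) → (91, 5) → (91, 6) → (140, 6) → (140, 7)

Answer: 140, 7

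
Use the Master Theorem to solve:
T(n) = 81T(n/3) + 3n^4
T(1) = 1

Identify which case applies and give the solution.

a=81, b=3, f(n)=3n^4. log_3(81) = 4. Since c=4 = 4, Case 2 applies: T(n) = Θ(n^log_b(a) · log n) = O(n^4 log n).

Answer: O(n^4 log n) - Case 2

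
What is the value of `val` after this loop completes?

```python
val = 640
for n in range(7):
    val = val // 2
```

Halve 7 times: 640 // 2^7 = 5
`val` takes the values: 640 → 320 → 160 → 80 → 40 → 20 → 10 → 5

Answer: 5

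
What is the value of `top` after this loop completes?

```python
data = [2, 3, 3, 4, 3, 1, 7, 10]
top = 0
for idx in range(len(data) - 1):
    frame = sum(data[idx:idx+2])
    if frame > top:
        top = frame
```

Max sum of 2-element window in [2, 3, 3, 4, 3, 1, 7, 10]
`top` takes the values: 0 → 5 → 6 → 7 → 8 → 17

Answer: 17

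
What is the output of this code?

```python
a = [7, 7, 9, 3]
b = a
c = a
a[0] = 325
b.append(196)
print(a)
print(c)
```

Key concept: multiple aliases.
Step by step:
`a = [7, 7, 9, 3]` → a = [7, 7, 9, 3]
`b = a` → b = [7, 7, 9, 3] (same object as a)
`c = a` → c = [7, 7, 9, 3] (same object as a, b)
`a[0] = 325` → a = [325, 7, 9, 3] (same object as b, c); b = [325, 7, 9, 3] (same object as a, c); c = [325, 7, 9, 3] (same object as a, b)
`b.append(196)` → a = [325, 7, 9, 3, 196] (same object as b, c); b = [325, 7, 9, 3, 196] (same object as a, c); c = [325, 7, 9, 3, 196] (same object as a, b)
`print(a)` → prints [325, 7, 9, 3, 196]
`print(c)` → prints [325, 7, 9, 3, 196]

Answer:
[325, 7, 9, 3, 196]
[325, 7, 9, 3, 196]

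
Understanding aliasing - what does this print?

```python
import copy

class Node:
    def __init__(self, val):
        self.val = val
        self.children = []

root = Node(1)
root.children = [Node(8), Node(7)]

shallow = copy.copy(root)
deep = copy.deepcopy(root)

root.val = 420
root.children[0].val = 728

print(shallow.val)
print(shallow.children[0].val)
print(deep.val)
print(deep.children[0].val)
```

Key concept: deep copy with custom objects.
Step by step:
`root = Node(1)` → root = Node(val=1, children=[])
`root.children = [Node(8), Node(7)]` → root = Node(val=1, children=[Node(val=8, children=[]), Node(val=7, children=[])])
`shallow = copy.copy(root)` → shallow = Node(val=1, children=[Node(val=8, children=[]), Node(val=7, children=[])])
`deep = copy.deepcopy(root)` → deep = Node(val=1, children=[Node(val=8, children=[]), Node(val=7, children=[])])
`root.val = 420` → root = Node(val=420, children=[Node(val=8, children=[]), Node(val=7, children=[])])
`root.children[0].val = 728` → root = Node(val=420, children=[Node(val=728, children=[]), Node(val=7, children=[])]); shallow = Node(val=1, children=[Node(val=728, children=[]), Node(val=7, children=[])])
`print(shallow.val)` → prints 1
`print(shallow.children[0].val)` → prints 728
`print(deep.val)` → prints 1
`print(deep.children[0].val)` → prints 8

Answer:
1
728
1
8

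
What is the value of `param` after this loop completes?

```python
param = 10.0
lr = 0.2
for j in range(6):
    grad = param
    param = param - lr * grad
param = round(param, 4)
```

Gradient descent: w = 10.0 * (1 - 0.2)^6
`param` takes the values: 10.0 → 8.0 → 6.4 → 5.12 → 4.096 → 3.2768 → 2.62144 → 2.6214

Answer: 2.6214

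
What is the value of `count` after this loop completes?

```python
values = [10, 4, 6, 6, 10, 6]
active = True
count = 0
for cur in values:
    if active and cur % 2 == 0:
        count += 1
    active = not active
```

Count even values at even positions
`count` takes the values: 0 → 1 → 2 → 3

Answer: 3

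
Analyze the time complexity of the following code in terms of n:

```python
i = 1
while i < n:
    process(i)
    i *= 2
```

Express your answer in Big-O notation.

This is Logarithmic loop. Time complexity: O(log n).

Answer: O(log n)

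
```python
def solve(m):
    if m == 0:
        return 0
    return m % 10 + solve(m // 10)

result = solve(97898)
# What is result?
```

Sum of digits of 97898: 8 + 9 + 8 + 7 + 9 = 41

Answer: 41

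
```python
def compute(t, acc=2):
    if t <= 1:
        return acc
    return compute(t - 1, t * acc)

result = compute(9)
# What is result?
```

Accumulator trace (n, acc): (9, 2) -> (8, 18) -> (7, 144) -> (6, 1008) -> (5, 6048) -> (4, 30240) -> (3, 120960) -> (2, 362880) -> (1, 725760) -> return 725760

Answer: 725760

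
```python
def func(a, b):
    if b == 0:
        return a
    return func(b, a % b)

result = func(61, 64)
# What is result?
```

func(61, 64) -> func(64, 61) -> func(61, 3) -> func(3, 1) -> func(1, 0) -> 1

Answer: 1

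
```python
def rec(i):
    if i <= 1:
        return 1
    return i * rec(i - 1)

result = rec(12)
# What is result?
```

rec(12) = 12 * 11 * 10 * 9 * 8 * 7 * 6 * 5 * 4 * 3 * 2 * 1 = 479001600

Answer: 479001600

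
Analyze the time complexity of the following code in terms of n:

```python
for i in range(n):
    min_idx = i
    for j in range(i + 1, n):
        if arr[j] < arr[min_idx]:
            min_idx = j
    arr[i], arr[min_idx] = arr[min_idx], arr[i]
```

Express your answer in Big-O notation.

This is Selection sort. Time complexity: O(n²).

Answer: O(n²)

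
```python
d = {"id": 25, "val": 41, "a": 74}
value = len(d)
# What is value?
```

Trace:
`d = {"id": 25, "val": 41, "a": 74}` → d = {'id': 25, 'val': 41, 'a': 74}
`value = len(d)` → value = 3
So value = 3

Answer: 3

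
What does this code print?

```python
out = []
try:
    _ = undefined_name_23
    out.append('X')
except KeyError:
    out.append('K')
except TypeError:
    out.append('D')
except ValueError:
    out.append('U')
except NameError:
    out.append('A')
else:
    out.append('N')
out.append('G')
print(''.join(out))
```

Execution trace: 'A' (except NameError) → 'G' (after the try/except). Output: AG

Answer: AG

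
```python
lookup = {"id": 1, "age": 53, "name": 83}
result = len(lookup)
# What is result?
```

Trace:
`lookup = {"id": 1, "age": 53, "name": 83}` → lookup = {'id': 1, 'age': 53, 'name': 83}
`result = len(lookup)` → result = 3
So result = 3

Answer: 3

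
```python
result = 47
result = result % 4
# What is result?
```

Trace:
`result = 47` → result = 47
`result = result % 4` → result = 3
So result = 3

Answer: 3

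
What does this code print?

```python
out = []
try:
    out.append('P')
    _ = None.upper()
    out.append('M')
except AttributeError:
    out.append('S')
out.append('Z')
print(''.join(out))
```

Execution trace: 'P' (try body) → 'S' (except AttributeError) → 'Z' (after the try/except). Output: PSZ

Answer: PSZ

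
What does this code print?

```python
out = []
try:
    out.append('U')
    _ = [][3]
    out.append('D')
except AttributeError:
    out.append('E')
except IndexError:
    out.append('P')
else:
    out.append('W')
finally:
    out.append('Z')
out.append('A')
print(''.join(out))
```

Execution trace: 'U' (try body) → 'P' (except IndexError) → 'Z' (finally) → 'A' (after the try/except). Output: UPZA

Answer: UPZA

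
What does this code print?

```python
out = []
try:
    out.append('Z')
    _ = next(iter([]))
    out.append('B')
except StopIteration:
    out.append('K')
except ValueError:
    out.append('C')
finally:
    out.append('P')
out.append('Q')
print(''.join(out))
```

Execution trace: 'Z' (try body) → 'K' (except StopIteration) → 'P' (finally) → 'Q' (after the try/except). Output: ZKPQ

Answer: ZKPQ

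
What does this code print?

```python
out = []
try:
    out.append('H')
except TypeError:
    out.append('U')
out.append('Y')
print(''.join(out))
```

Execution trace: 'H' (try body, no exception) → 'Y' (after the try/except). Output: HY

Answer: HY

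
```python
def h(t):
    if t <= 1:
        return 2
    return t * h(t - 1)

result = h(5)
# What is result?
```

h(5) = 5 * 4 * 3 * 2 * 2 = 240

Answer: 240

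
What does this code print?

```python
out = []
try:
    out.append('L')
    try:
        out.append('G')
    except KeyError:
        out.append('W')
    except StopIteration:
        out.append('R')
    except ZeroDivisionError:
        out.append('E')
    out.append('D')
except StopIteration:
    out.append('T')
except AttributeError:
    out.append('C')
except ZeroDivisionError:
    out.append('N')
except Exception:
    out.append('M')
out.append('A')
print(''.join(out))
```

Execution trace: 'L' (try body) → 'G' (inner try body, no exception) → 'D' (try body, no exception) → 'A' (after the try/except). Output: LGDA

Answer: LGDA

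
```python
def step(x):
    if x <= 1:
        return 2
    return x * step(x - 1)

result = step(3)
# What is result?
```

step(3) = 3 * 2 * 2 = 12

Answer: 12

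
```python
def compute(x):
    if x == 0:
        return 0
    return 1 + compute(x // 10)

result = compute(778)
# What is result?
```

Count of digits of 778: 3

Answer: 3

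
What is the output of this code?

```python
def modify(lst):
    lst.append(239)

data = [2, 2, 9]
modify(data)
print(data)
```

Key concept: function modifies passed list.
Step by step:
`data = [2, 2, 9]` → data = [2, 2, 9]
`modify(data)` → data = [2, 2, 9, 239]
`print(data)` → prints [2, 2, 9, 239]

Answer: [2, 2, 9, 239]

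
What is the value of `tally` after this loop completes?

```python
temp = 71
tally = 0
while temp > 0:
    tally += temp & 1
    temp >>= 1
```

Count set bits in 71 (binary: 0b1000111)
`tally` takes the values: 0 → 1 → 2 → 3 → 4

Answer: 4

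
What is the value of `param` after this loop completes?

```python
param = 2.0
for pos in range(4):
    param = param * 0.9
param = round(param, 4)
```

Exponential decay: 2.0 * 0.9^4
`param` takes the values: 2.0 → 1.8 → 1.62 → 1.458 → 1.3122

Answer: 1.3122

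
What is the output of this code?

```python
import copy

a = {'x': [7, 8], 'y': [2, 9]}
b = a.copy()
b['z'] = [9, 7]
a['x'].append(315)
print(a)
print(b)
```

Key concept: shallow copy of dict with mutable values.
Step by step:
`a = {'x': [7, 8], 'y': [2, 9]}` → a = {'x': [7, 8], 'y': [2, 9]}
`b = a.copy()` → b = {'x': [7, 8], 'y': [2, 9]}
`b['z'] = [9, 7]` → b = {'x': [7, 8], 'y': [2, 9], 'z': [9, 7]}
`a['x'].append(315)` → a = {'x': [7, 8, 315], 'y': [2, 9]}; b = {'x': [7, 8, 315], 'y': [2, 9], 'z': [9, 7]}
`print(a)` → prints {'x': [7, 8, 315], 'y': [2, 9]}
`print(b)` → prints {'x': [7, 8, 315], 'y': [2, 9], 'z': [9, 7]}

Answer:
{'x': [7, 8, 315], 'y': [2, 9]}
{'x': [7, 8, 315], 'y': [2, 9], 'z': [9, 7]}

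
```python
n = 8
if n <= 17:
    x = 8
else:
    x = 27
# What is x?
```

Trace:
`n = 8` → n = 8
`if n <= 17: ...` → n <= 17 is True → x = 8
So x = 8

Answer: 8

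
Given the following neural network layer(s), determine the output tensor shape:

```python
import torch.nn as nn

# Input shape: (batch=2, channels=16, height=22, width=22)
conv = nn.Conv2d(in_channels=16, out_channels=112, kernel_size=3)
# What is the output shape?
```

Input: (2, 16, 22, 22) -> Output: (2, 112, 20, 20)

Answer: (2, 112, 20, 20)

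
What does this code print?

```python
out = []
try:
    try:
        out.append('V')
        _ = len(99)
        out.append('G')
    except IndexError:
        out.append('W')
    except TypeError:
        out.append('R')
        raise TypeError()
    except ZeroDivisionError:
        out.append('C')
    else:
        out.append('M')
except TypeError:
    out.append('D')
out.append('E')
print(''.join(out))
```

Execution trace: 'V' (inner try body) → 'R' (inner except TypeError) → 'D' (outer except TypeError) → 'E' (after the try/except). Output: VRDE

Answer: VRDE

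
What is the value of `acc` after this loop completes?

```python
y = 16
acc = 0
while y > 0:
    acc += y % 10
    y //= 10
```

Sum digits of 16
`acc` takes the values: 0 → 6 → 7

Answer: 7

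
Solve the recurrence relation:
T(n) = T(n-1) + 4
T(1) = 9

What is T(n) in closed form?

Unrolling: T(n) = T(1) + 4·(n-1) = 9 + 4(n-1) = 4n + 5.

Answer: T(n) = 4n + 5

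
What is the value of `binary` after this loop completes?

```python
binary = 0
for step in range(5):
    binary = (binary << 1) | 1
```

Build 5 consecutive 1-bits: 0b11111
`binary` takes the values: 0 → 1 → 3 → 7 → 15 → 31

Answer: 31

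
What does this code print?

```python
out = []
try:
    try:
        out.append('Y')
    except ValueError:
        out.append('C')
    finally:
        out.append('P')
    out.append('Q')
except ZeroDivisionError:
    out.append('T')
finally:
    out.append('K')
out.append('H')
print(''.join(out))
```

Execution trace: 'Y' (inner try body, no exception) → 'P' (inner finally) → 'Q' (try body, no exception) → 'K' (finally) → 'H' (after the try/except). Output: YPQKH

Answer: YPQKH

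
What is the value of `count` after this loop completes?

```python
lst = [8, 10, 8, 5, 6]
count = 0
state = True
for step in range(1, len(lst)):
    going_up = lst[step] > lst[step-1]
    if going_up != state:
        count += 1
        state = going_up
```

Count direction changes in [8, 10, 8, 5, 6]
`count` takes the values: 0 → 1 → 2

Answer: 2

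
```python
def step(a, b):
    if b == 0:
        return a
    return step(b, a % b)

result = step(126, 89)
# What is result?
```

step(126, 89) -> step(89, 37) -> step(37, 15) -> step(15, 7) -> step(7, 1) -> step(1, 0) -> 1

Answer: 1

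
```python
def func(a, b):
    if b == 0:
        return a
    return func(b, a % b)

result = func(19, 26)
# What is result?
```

func(19, 26) -> func(26, 19) -> func(19, 7) -> func(7, 5) -> func(5, 2) -> func(2, 1) -> func(1, 0) -> 1

Answer: 1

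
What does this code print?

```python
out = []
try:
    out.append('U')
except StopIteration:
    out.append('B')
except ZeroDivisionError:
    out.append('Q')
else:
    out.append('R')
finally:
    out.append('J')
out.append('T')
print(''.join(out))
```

Execution trace: 'U' (try body, no exception) → 'R' (else) → 'J' (finally) → 'T' (after the try/except). Output: URJT

Answer: URJT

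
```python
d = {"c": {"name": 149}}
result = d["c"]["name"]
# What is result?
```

Trace:
`d = {"c": {"name": 149}}` → d = {'c': {'name': 149}}
`result = d["c"]["name"]` → result = 149
So result = 149

Answer: 149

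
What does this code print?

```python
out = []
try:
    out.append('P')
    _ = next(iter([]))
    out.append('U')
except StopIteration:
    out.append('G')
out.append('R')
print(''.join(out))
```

Execution trace: 'P' (try body) → 'G' (except StopIteration) → 'R' (after the try/except). Output: PGR

Answer: PGR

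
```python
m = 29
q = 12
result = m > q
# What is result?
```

Trace:
`m = 29` → m = 29
`q = 12` → q = 12
`result = m > q` → result = True
So result = True

Answer: True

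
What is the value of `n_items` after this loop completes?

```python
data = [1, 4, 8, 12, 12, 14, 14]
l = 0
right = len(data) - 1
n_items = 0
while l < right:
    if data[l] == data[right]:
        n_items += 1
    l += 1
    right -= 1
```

Count matching pairs from ends
`n_items` takes the values: 0

Answer: 0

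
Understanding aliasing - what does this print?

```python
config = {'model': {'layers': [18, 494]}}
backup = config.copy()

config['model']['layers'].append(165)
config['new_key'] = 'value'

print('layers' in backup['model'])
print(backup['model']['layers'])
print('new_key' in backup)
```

Key concept: shallow copy gotcha with nested dict.
Step by step:
`config = {'model': {'layers': [18, 494]}}` → config = {'model': {'layers': [18, 494]}}
`backup = config.copy()` → backup = {'model': {'layers': [18, 494]}}
`config['model']['layers'].append(165)` → config = {'model': {'layers': [18, 494, 165]}}; backup = {'model': {'layers': [18, 494, 165]}}
`config['new_key'] = 'value'` → config = {'model': {'layers': [18, 494, 165]}, 'new_key': 'value'}
`print('layers' in backup['model'])` → prints True
`print(backup['model']['layers'])` → prints [18, 494, 165]
`print('new_key' in backup)` → prints False

Answer:
True
[18, 494, 165]
False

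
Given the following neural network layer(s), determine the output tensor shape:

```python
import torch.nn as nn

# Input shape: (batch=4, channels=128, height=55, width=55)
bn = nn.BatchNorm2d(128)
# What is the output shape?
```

Input: (4, 128, 55, 55) -> Output: (4, 128, 55, 55)

Answer: (4, 128, 55, 55)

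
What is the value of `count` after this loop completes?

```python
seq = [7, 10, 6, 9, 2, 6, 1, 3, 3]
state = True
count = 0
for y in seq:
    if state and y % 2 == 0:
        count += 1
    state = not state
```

Count even values at even positions
`count` takes the values: 0 → 1 → 2

Answer: 2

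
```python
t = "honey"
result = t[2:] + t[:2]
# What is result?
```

Trace:
`t = "honey"` → t = 'honey'
`result = t[2:] + t[:2]` → result = 'neyho'
So result = 'neyho'

Answer: 'neyho'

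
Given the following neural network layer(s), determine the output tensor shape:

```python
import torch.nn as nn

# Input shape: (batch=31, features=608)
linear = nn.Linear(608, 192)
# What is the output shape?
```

Input: (31, 608) -> Output: (31, 192)

Answer: (31, 192)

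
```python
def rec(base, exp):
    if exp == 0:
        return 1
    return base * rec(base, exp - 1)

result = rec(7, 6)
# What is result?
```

rec(7, 6) = 7 * 7 * 7 * 7 * 7 * 7 = 117649

Answer: 117649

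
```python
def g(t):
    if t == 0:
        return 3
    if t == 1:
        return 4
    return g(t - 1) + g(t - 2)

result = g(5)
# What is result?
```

Build up from base cases: g(0)=3, g(1)=4, g(2)=7, g(3)=11, g(4)=18, g(5)=29

Answer: 29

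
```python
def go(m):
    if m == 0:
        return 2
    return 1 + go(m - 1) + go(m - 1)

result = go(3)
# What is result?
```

go(m) = 1 + 2·go(m-1), go(0)=2. Closed form: (2+1)·2^3 - 1 = 23.

Answer: 23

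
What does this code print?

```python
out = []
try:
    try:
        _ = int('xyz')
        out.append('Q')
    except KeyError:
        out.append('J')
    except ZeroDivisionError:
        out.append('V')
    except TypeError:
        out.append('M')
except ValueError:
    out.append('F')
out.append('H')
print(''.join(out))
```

Execution trace: 'F' (outer except ValueError) → 'H' (after the try/except). Output: FH

Answer: FH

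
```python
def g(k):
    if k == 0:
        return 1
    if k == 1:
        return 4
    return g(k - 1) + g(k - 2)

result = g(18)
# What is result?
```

Build up from base cases: g(0)=1, g(1)=4, g(2)=5, g(3)=9, g(4)=14, g(5)=23, g(6)=37, ..., g(18)=11933

Answer: 11933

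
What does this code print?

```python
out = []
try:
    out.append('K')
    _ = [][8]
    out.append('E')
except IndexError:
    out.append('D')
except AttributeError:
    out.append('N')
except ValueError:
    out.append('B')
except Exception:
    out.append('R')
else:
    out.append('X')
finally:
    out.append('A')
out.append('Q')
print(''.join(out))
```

Execution trace: 'K' (try body) → 'D' (except IndexError) → 'A' (finally) → 'Q' (after the try/except). Output: KDAQ

Answer: KDAQ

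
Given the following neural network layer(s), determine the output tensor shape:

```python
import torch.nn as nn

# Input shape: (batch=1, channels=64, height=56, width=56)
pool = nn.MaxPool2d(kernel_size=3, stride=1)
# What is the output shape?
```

Input: (1, 64, 56, 56) -> Output: (1, 64, 54, 54)

Answer: (1, 64, 54, 54)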